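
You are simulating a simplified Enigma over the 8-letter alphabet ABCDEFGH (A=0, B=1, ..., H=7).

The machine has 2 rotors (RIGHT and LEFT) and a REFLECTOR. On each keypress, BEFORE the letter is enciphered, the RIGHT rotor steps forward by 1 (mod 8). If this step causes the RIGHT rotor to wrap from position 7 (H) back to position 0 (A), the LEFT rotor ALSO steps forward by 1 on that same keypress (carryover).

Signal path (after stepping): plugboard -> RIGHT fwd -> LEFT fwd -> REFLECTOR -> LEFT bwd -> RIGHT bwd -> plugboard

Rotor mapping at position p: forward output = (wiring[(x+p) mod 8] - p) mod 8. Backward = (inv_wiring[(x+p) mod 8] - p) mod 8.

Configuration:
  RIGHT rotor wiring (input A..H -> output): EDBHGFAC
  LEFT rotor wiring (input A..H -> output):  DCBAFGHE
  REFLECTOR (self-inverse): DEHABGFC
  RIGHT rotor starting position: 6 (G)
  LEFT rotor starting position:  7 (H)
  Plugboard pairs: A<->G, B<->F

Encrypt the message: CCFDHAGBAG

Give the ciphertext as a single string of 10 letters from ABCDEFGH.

Answer: HEHBBCFCHB

Derivation:
Char 1 ('C'): step: R->7, L=7; C->plug->C->R->E->L->B->refl->E->L'->B->R'->H->plug->H
Char 2 ('C'): step: R->0, L->0 (L advanced); C->plug->C->R->B->L->C->refl->H->L'->G->R'->E->plug->E
Char 3 ('F'): step: R->1, L=0; F->plug->B->R->A->L->D->refl->A->L'->D->R'->H->plug->H
Char 4 ('D'): step: R->2, L=0; D->plug->D->R->D->L->A->refl->D->L'->A->R'->F->plug->B
Char 5 ('H'): step: R->3, L=0; H->plug->H->R->G->L->H->refl->C->L'->B->R'->F->plug->B
Char 6 ('A'): step: R->4, L=0; A->plug->G->R->F->L->G->refl->F->L'->E->R'->C->plug->C
Char 7 ('G'): step: R->5, L=0; G->plug->A->R->A->L->D->refl->A->L'->D->R'->B->plug->F
Char 8 ('B'): step: R->6, L=0; B->plug->F->R->B->L->C->refl->H->L'->G->R'->C->plug->C
Char 9 ('A'): step: R->7, L=0; A->plug->G->R->G->L->H->refl->C->L'->B->R'->H->plug->H
Char 10 ('G'): step: R->0, L->1 (L advanced); G->plug->A->R->E->L->F->refl->G->L'->F->R'->F->plug->B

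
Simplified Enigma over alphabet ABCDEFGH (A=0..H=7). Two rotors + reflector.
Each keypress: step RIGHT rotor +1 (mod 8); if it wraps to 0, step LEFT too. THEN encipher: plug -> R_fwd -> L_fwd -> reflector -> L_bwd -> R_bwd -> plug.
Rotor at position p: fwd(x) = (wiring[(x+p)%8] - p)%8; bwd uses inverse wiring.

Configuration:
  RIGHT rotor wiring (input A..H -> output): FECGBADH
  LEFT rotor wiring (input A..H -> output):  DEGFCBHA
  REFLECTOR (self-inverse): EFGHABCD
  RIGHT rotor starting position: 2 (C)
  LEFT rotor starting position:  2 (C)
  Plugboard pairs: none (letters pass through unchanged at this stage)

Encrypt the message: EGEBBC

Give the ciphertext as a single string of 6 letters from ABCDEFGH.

Char 1 ('E'): step: R->3, L=2; E->plug->E->R->E->L->F->refl->B->L'->G->R'->B->plug->B
Char 2 ('G'): step: R->4, L=2; G->plug->G->R->G->L->B->refl->F->L'->E->R'->B->plug->B
Char 3 ('E'): step: R->5, L=2; E->plug->E->R->H->L->C->refl->G->L'->F->R'->F->plug->F
Char 4 ('B'): step: R->6, L=2; B->plug->B->R->B->L->D->refl->H->L'->D->R'->G->plug->G
Char 5 ('B'): step: R->7, L=2; B->plug->B->R->G->L->B->refl->F->L'->E->R'->H->plug->H
Char 6 ('C'): step: R->0, L->3 (L advanced); C->plug->C->R->C->L->G->refl->C->L'->A->R'->F->plug->F

Answer: BBFGHF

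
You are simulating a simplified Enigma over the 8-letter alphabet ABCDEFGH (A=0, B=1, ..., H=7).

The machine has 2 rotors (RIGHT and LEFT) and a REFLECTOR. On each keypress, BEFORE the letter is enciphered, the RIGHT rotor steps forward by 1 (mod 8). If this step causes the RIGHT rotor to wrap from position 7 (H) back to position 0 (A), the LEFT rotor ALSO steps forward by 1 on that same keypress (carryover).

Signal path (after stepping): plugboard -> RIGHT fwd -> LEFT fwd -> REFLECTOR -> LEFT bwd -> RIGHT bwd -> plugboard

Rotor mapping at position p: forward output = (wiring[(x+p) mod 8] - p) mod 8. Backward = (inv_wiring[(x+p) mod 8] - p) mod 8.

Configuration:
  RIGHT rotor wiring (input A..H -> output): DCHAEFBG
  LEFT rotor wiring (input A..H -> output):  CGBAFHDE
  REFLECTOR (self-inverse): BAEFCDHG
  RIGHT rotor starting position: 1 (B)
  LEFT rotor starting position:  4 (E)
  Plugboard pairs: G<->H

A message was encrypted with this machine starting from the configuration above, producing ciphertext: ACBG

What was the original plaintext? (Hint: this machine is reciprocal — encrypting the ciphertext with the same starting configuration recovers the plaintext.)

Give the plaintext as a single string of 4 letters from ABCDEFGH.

Char 1 ('A'): step: R->2, L=4; A->plug->A->R->F->L->C->refl->E->L'->H->R'->E->plug->E
Char 2 ('C'): step: R->3, L=4; C->plug->C->R->C->L->H->refl->G->L'->E->R'->H->plug->G
Char 3 ('B'): step: R->4, L=4; B->plug->B->R->B->L->D->refl->F->L'->G->R'->F->plug->F
Char 4 ('G'): step: R->5, L=4; G->plug->H->R->H->L->E->refl->C->L'->F->R'->E->plug->E

Answer: EGFE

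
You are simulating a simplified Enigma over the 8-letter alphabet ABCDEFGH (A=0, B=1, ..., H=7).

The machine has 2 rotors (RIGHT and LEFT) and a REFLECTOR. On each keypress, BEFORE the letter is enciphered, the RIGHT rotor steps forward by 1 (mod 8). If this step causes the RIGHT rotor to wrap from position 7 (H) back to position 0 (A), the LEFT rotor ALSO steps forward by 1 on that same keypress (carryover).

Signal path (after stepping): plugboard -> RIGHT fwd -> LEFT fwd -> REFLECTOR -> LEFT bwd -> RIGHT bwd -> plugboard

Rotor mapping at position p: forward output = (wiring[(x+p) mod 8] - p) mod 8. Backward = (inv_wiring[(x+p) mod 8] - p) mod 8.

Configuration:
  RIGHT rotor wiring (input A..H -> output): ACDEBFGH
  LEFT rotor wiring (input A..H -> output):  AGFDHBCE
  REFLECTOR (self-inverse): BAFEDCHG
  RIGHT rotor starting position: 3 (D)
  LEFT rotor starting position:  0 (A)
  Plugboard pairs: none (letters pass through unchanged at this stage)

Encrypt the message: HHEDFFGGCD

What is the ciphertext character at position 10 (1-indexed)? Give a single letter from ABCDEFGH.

Char 1 ('H'): step: R->4, L=0; H->plug->H->R->A->L->A->refl->B->L'->F->R'->A->plug->A
Char 2 ('H'): step: R->5, L=0; H->plug->H->R->E->L->H->refl->G->L'->B->R'->B->plug->B
Char 3 ('E'): step: R->6, L=0; E->plug->E->R->F->L->B->refl->A->L'->A->R'->A->plug->A
Char 4 ('D'): step: R->7, L=0; D->plug->D->R->E->L->H->refl->G->L'->B->R'->B->plug->B
Char 5 ('F'): step: R->0, L->1 (L advanced); F->plug->F->R->F->L->B->refl->A->L'->E->R'->D->plug->D
Char 6 ('F'): step: R->1, L=1; F->plug->F->R->F->L->B->refl->A->L'->E->R'->E->plug->E
Char 7 ('G'): step: R->2, L=1; G->plug->G->R->G->L->D->refl->E->L'->B->R'->A->plug->A
Char 8 ('G'): step: R->3, L=1; G->plug->G->R->H->L->H->refl->G->L'->D->R'->D->plug->D
Char 9 ('C'): step: R->4, L=1; C->plug->C->R->C->L->C->refl->F->L'->A->R'->H->plug->H
Char 10 ('D'): step: R->5, L=1; D->plug->D->R->D->L->G->refl->H->L'->H->R'->G->plug->G

G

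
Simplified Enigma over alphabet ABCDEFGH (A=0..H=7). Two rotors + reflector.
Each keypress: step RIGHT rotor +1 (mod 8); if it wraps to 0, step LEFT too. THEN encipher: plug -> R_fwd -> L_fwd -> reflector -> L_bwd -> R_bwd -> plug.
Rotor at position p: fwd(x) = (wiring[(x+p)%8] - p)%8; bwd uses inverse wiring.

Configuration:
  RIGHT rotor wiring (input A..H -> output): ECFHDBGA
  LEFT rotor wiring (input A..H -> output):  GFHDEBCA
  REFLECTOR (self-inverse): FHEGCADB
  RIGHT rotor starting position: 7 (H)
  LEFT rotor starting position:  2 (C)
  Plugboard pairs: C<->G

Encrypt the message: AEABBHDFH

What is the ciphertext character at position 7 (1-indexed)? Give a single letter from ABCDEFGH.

Char 1 ('A'): step: R->0, L->3 (L advanced); A->plug->A->R->E->L->F->refl->A->L'->A->R'->H->plug->H
Char 2 ('E'): step: R->1, L=3; E->plug->E->R->A->L->A->refl->F->L'->E->R'->B->plug->B
Char 3 ('A'): step: R->2, L=3; A->plug->A->R->D->L->H->refl->B->L'->B->R'->C->plug->G
Char 4 ('B'): step: R->3, L=3; B->plug->B->R->A->L->A->refl->F->L'->E->R'->A->plug->A
Char 5 ('B'): step: R->4, L=3; B->plug->B->R->F->L->D->refl->G->L'->C->R'->C->plug->G
Char 6 ('H'): step: R->5, L=3; H->plug->H->R->G->L->C->refl->E->L'->H->R'->D->plug->D
Char 7 ('D'): step: R->6, L=3; D->plug->D->R->E->L->F->refl->A->L'->A->R'->A->plug->A

A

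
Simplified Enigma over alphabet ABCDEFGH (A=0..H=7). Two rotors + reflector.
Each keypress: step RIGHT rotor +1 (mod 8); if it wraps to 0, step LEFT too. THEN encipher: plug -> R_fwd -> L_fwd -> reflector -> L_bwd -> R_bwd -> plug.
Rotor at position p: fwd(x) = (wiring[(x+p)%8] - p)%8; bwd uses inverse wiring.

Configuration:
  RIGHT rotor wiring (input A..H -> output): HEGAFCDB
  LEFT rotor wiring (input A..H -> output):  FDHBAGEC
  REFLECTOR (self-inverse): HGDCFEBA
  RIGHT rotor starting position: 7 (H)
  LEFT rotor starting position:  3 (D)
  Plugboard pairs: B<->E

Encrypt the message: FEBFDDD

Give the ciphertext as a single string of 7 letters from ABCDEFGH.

Answer: BFEHGAC

Derivation:
Char 1 ('F'): step: R->0, L->4 (L advanced); F->plug->F->R->C->L->A->refl->H->L'->F->R'->E->plug->B
Char 2 ('E'): step: R->1, L=4; E->plug->B->R->F->L->H->refl->A->L'->C->R'->F->plug->F
Char 3 ('B'): step: R->2, L=4; B->plug->E->R->B->L->C->refl->D->L'->G->R'->B->plug->E
Char 4 ('F'): step: R->3, L=4; F->plug->F->R->E->L->B->refl->G->L'->D->R'->H->plug->H
Char 5 ('D'): step: R->4, L=4; D->plug->D->R->F->L->H->refl->A->L'->C->R'->G->plug->G
Char 6 ('D'): step: R->5, L=4; D->plug->D->R->C->L->A->refl->H->L'->F->R'->A->plug->A
Char 7 ('D'): step: R->6, L=4; D->plug->D->R->G->L->D->refl->C->L'->B->R'->C->plug->C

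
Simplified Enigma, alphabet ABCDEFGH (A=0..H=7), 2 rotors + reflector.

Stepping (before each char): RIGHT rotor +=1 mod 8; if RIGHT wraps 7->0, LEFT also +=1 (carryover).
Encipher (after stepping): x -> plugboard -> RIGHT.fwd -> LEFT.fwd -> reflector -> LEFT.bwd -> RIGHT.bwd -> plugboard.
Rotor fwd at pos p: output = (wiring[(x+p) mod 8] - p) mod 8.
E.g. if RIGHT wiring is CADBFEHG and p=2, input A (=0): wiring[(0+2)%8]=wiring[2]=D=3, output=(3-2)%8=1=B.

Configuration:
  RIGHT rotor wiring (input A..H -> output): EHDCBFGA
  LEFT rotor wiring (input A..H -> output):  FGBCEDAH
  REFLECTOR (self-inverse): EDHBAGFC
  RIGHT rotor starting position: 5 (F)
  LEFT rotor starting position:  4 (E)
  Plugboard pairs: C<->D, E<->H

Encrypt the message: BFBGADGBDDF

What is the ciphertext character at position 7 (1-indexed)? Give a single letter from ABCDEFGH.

Char 1 ('B'): step: R->6, L=4; B->plug->B->R->C->L->E->refl->A->L'->A->R'->A->plug->A
Char 2 ('F'): step: R->7, L=4; F->plug->F->R->C->L->E->refl->A->L'->A->R'->C->plug->D
Char 3 ('B'): step: R->0, L->5 (L advanced); B->plug->B->R->H->L->H->refl->C->L'->C->R'->D->plug->C
Char 4 ('G'): step: R->1, L=5; G->plug->G->R->H->L->H->refl->C->L'->C->R'->B->plug->B
Char 5 ('A'): step: R->2, L=5; A->plug->A->R->B->L->D->refl->B->L'->E->R'->E->plug->H
Char 6 ('D'): step: R->3, L=5; D->plug->C->R->C->L->C->refl->H->L'->H->R'->A->plug->A
Char 7 ('G'): step: R->4, L=5; G->plug->G->R->H->L->H->refl->C->L'->C->R'->C->plug->D

D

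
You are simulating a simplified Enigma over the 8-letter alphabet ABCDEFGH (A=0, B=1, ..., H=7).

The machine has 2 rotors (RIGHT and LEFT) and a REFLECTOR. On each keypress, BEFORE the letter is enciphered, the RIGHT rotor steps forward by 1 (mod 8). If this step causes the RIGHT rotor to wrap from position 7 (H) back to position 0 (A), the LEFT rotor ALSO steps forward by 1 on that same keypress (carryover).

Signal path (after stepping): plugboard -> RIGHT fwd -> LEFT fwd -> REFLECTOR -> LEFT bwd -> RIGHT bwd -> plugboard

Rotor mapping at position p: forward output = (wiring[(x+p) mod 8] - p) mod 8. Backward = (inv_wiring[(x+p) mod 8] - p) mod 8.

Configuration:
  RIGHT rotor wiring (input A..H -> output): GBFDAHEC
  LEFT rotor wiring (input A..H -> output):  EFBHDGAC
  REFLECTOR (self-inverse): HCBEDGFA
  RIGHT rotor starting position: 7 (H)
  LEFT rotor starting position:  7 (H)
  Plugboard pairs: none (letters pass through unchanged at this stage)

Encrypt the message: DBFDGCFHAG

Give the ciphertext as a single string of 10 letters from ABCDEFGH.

Char 1 ('D'): step: R->0, L->0 (L advanced); D->plug->D->R->D->L->H->refl->A->L'->G->R'->A->plug->A
Char 2 ('B'): step: R->1, L=0; B->plug->B->R->E->L->D->refl->E->L'->A->R'->A->plug->A
Char 3 ('F'): step: R->2, L=0; F->plug->F->R->A->L->E->refl->D->L'->E->R'->G->plug->G
Char 4 ('D'): step: R->3, L=0; D->plug->D->R->B->L->F->refl->G->L'->F->R'->B->plug->B
Char 5 ('G'): step: R->4, L=0; G->plug->G->R->B->L->F->refl->G->L'->F->R'->F->plug->F
Char 6 ('C'): step: R->5, L=0; C->plug->C->R->F->L->G->refl->F->L'->B->R'->D->plug->D
Char 7 ('F'): step: R->6, L=0; F->plug->F->R->F->L->G->refl->F->L'->B->R'->H->plug->H
Char 8 ('H'): step: R->7, L=0; H->plug->H->R->F->L->G->refl->F->L'->B->R'->F->plug->F
Char 9 ('A'): step: R->0, L->1 (L advanced); A->plug->A->R->G->L->B->refl->C->L'->D->R'->D->plug->D
Char 10 ('G'): step: R->1, L=1; G->plug->G->R->B->L->A->refl->H->L'->F->R'->H->plug->H

Answer: AAGBFDHFDH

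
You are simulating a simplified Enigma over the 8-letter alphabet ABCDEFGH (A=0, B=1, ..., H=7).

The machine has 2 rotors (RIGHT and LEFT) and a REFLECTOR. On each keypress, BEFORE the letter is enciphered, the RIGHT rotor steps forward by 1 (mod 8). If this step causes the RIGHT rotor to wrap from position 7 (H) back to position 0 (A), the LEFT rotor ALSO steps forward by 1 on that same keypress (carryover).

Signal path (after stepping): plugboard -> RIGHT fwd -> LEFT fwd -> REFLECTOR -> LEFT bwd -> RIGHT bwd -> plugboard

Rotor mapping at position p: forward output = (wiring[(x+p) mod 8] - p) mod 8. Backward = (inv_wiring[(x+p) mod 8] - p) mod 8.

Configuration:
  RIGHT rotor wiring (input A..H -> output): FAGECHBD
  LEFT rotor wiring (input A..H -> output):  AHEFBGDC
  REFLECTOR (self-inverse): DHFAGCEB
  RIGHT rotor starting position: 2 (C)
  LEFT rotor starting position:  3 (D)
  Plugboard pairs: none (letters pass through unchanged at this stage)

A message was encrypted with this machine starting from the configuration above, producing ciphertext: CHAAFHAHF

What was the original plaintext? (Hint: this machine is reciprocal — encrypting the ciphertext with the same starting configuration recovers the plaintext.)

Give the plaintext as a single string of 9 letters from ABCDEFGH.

Char 1 ('C'): step: R->3, L=3; C->plug->C->R->E->L->H->refl->B->L'->H->R'->B->plug->B
Char 2 ('H'): step: R->4, L=3; H->plug->H->R->A->L->C->refl->F->L'->F->R'->C->plug->C
Char 3 ('A'): step: R->5, L=3; A->plug->A->R->C->L->D->refl->A->L'->D->R'->E->plug->E
Char 4 ('A'): step: R->6, L=3; A->plug->A->R->D->L->A->refl->D->L'->C->R'->D->plug->D
Char 5 ('F'): step: R->7, L=3; F->plug->F->R->D->L->A->refl->D->L'->C->R'->H->plug->H
Char 6 ('H'): step: R->0, L->4 (L advanced); H->plug->H->R->D->L->G->refl->E->L'->E->R'->D->plug->D
Char 7 ('A'): step: R->1, L=4; A->plug->A->R->H->L->B->refl->H->L'->C->R'->G->plug->G
Char 8 ('H'): step: R->2, L=4; H->plug->H->R->G->L->A->refl->D->L'->F->R'->D->plug->D
Char 9 ('F'): step: R->3, L=4; F->plug->F->R->C->L->H->refl->B->L'->H->R'->B->plug->B

Answer: BCEDHDGDB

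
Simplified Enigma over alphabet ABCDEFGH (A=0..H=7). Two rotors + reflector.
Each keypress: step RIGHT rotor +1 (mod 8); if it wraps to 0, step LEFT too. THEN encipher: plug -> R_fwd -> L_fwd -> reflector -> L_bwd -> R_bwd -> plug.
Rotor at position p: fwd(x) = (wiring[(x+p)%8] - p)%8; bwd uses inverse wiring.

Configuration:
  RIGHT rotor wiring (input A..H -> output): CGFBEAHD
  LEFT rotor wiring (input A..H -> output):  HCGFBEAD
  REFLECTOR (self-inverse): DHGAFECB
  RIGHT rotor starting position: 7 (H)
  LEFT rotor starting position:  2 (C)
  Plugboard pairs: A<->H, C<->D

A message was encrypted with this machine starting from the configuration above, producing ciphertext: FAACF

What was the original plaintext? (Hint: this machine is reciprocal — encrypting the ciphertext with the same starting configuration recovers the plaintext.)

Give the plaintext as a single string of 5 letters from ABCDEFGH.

Answer: CDBFE

Derivation:
Char 1 ('F'): step: R->0, L->3 (L advanced); F->plug->F->R->A->L->C->refl->G->L'->B->R'->D->plug->C
Char 2 ('A'): step: R->1, L=3; A->plug->H->R->B->L->G->refl->C->L'->A->R'->C->plug->D
Char 3 ('A'): step: R->2, L=3; A->plug->H->R->E->L->A->refl->D->L'->H->R'->B->plug->B
Char 4 ('C'): step: R->3, L=3; C->plug->D->R->E->L->A->refl->D->L'->H->R'->F->plug->F
Char 5 ('F'): step: R->4, L=3; F->plug->F->R->C->L->B->refl->H->L'->G->R'->E->plug->E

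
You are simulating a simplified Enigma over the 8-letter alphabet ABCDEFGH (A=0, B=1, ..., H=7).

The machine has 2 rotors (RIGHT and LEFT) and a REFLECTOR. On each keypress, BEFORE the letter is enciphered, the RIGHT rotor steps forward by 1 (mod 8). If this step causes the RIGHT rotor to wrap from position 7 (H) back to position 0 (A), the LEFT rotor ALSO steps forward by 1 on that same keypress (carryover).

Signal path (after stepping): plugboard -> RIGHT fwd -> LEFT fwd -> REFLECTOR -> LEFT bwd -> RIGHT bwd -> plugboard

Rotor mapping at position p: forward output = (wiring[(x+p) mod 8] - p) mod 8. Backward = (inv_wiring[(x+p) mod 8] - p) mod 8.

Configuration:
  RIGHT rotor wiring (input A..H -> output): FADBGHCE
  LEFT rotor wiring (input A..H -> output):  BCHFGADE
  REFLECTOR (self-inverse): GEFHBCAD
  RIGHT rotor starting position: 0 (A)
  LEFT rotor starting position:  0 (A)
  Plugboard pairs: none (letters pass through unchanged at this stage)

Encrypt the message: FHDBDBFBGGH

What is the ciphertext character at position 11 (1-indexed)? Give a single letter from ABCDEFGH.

Char 1 ('F'): step: R->1, L=0; F->plug->F->R->B->L->C->refl->F->L'->D->R'->G->plug->G
Char 2 ('H'): step: R->2, L=0; H->plug->H->R->G->L->D->refl->H->L'->C->R'->F->plug->F
Char 3 ('D'): step: R->3, L=0; D->plug->D->R->H->L->E->refl->B->L'->A->R'->H->plug->H
Char 4 ('B'): step: R->4, L=0; B->plug->B->R->D->L->F->refl->C->L'->B->R'->E->plug->E
Char 5 ('D'): step: R->5, L=0; D->plug->D->R->A->L->B->refl->E->L'->H->R'->C->plug->C
Char 6 ('B'): step: R->6, L=0; B->plug->B->R->G->L->D->refl->H->L'->C->R'->D->plug->D
Char 7 ('F'): step: R->7, L=0; F->plug->F->R->H->L->E->refl->B->L'->A->R'->G->plug->G
Char 8 ('B'): step: R->0, L->1 (L advanced); B->plug->B->R->A->L->B->refl->E->L'->C->R'->G->plug->G
Char 9 ('G'): step: R->1, L=1; G->plug->G->R->D->L->F->refl->C->L'->F->R'->D->plug->D
Char 10 ('G'): step: R->2, L=1; G->plug->G->R->D->L->F->refl->C->L'->F->R'->D->plug->D
Char 11 ('H'): step: R->3, L=1; H->plug->H->R->A->L->B->refl->E->L'->C->R'->F->plug->F

F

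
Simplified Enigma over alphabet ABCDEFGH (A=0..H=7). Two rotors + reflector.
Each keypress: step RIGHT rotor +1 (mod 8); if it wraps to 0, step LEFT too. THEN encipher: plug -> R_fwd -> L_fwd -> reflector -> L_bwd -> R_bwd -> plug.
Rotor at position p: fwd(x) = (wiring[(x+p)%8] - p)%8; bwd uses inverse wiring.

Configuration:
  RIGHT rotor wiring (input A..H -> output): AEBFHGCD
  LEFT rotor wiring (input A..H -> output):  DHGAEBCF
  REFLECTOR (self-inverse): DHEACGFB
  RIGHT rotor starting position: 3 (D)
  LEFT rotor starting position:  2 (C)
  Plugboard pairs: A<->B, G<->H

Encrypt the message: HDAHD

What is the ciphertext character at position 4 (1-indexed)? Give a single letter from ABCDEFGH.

Char 1 ('H'): step: R->4, L=2; H->plug->G->R->F->L->D->refl->A->L'->E->R'->E->plug->E
Char 2 ('D'): step: R->5, L=2; D->plug->D->R->D->L->H->refl->B->L'->G->R'->C->plug->C
Char 3 ('A'): step: R->6, L=2; A->plug->B->R->F->L->D->refl->A->L'->E->R'->A->plug->B
Char 4 ('H'): step: R->7, L=2; H->plug->G->R->H->L->F->refl->G->L'->B->R'->B->plug->A

A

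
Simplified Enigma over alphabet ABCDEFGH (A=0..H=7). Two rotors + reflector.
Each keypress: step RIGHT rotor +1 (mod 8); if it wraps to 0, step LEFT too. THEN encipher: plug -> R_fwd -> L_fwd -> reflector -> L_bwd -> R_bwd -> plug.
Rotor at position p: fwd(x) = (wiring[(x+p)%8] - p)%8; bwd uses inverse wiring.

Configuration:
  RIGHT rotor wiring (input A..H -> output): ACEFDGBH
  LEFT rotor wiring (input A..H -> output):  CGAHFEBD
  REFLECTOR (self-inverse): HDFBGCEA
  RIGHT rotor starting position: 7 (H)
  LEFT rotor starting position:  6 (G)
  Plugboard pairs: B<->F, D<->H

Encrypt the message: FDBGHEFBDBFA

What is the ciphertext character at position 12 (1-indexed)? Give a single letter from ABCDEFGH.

Char 1 ('F'): step: R->0, L->7 (L advanced); F->plug->B->R->C->L->H->refl->A->L'->E->R'->C->plug->C
Char 2 ('D'): step: R->1, L=7; D->plug->H->R->H->L->C->refl->F->L'->G->R'->G->plug->G
Char 3 ('B'): step: R->2, L=7; B->plug->F->R->F->L->G->refl->E->L'->A->R'->H->plug->D
Char 4 ('G'): step: R->3, L=7; G->plug->G->R->H->L->C->refl->F->L'->G->R'->D->plug->H
Char 5 ('H'): step: R->4, L=7; H->plug->D->R->D->L->B->refl->D->L'->B->R'->H->plug->D
Char 6 ('E'): step: R->5, L=7; E->plug->E->R->F->L->G->refl->E->L'->A->R'->G->plug->G
Char 7 ('F'): step: R->6, L=7; F->plug->B->R->B->L->D->refl->B->L'->D->R'->A->plug->A
Char 8 ('B'): step: R->7, L=7; B->plug->F->R->E->L->A->refl->H->L'->C->R'->H->plug->D
Char 9 ('D'): step: R->0, L->0 (L advanced); D->plug->H->R->H->L->D->refl->B->L'->G->R'->F->plug->B
Char 10 ('B'): step: R->1, L=0; B->plug->F->R->A->L->C->refl->F->L'->E->R'->C->plug->C
Char 11 ('F'): step: R->2, L=0; F->plug->B->R->D->L->H->refl->A->L'->C->R'->A->plug->A
Char 12 ('A'): step: R->3, L=0; A->plug->A->R->C->L->A->refl->H->L'->D->R'->C->plug->C

C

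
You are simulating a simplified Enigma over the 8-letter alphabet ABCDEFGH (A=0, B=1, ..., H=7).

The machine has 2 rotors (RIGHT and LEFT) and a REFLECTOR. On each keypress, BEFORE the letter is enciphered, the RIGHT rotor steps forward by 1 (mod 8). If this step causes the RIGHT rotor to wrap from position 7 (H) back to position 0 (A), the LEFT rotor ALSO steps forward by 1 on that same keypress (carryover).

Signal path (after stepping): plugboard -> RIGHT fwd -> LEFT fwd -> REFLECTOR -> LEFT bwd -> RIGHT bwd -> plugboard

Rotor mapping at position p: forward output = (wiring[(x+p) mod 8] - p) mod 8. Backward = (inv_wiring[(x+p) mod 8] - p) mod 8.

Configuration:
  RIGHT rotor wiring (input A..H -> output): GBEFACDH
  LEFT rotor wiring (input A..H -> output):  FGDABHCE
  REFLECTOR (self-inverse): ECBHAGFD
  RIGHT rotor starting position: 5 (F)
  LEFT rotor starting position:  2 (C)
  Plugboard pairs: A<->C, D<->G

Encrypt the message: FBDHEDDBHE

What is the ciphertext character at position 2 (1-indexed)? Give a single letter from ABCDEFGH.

Char 1 ('F'): step: R->6, L=2; F->plug->F->R->H->L->E->refl->A->L'->E->R'->H->plug->H
Char 2 ('B'): step: R->7, L=2; B->plug->B->R->H->L->E->refl->A->L'->E->R'->H->plug->H

H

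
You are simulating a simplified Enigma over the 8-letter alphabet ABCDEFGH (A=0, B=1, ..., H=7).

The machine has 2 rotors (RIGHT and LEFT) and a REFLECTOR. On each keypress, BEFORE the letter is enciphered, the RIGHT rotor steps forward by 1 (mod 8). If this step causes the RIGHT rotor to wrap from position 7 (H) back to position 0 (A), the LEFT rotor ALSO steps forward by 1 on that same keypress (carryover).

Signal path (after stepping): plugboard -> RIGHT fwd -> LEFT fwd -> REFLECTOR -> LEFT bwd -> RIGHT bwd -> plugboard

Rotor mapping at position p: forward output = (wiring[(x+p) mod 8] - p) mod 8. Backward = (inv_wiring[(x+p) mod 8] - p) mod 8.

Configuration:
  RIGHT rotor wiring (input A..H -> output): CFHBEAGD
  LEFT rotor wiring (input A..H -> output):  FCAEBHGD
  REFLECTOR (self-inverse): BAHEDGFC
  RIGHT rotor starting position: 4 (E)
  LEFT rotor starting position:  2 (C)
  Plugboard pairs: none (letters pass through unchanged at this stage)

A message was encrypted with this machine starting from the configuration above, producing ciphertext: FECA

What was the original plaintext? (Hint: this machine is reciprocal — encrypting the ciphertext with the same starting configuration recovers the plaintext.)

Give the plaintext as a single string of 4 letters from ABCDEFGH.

Answer: BHAH

Derivation:
Char 1 ('F'): step: R->5, L=2; F->plug->F->R->C->L->H->refl->C->L'->B->R'->B->plug->B
Char 2 ('E'): step: R->6, L=2; E->plug->E->R->B->L->C->refl->H->L'->C->R'->H->plug->H
Char 3 ('C'): step: R->7, L=2; C->plug->C->R->G->L->D->refl->E->L'->E->R'->A->plug->A
Char 4 ('A'): step: R->0, L->3 (L advanced); A->plug->A->R->C->L->E->refl->D->L'->D->R'->H->plug->H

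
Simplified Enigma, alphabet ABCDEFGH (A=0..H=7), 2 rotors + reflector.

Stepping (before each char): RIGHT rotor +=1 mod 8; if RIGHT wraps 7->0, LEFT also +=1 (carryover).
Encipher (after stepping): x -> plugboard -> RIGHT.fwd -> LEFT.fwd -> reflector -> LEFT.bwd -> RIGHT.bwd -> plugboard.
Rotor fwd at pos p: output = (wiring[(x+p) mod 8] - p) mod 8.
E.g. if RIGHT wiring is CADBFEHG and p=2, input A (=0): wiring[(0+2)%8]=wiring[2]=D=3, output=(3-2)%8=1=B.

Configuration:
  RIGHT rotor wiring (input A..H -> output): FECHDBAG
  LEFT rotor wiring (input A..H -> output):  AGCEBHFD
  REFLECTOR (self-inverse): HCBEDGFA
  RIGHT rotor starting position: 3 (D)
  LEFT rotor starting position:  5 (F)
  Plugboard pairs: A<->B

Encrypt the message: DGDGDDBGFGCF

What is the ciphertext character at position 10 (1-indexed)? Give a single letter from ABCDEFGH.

Char 1 ('D'): step: R->4, L=5; D->plug->D->R->C->L->G->refl->F->L'->F->R'->B->plug->A
Char 2 ('G'): step: R->5, L=5; G->plug->G->R->C->L->G->refl->F->L'->F->R'->F->plug->F
Char 3 ('D'): step: R->6, L=5; D->plug->D->R->G->L->H->refl->A->L'->B->R'->F->plug->F
Char 4 ('G'): step: R->7, L=5; G->plug->G->R->C->L->G->refl->F->L'->F->R'->C->plug->C
Char 5 ('D'): step: R->0, L->6 (L advanced); D->plug->D->R->H->L->B->refl->C->L'->C->R'->C->plug->C
Char 6 ('D'): step: R->1, L=6; D->plug->D->R->C->L->C->refl->B->L'->H->R'->F->plug->F
Char 7 ('B'): step: R->2, L=6; B->plug->A->R->A->L->H->refl->A->L'->D->R'->G->plug->G
Char 8 ('G'): step: R->3, L=6; G->plug->G->R->B->L->F->refl->G->L'->F->R'->D->plug->D
Char 9 ('F'): step: R->4, L=6; F->plug->F->R->A->L->H->refl->A->L'->D->R'->H->plug->H
Char 10 ('G'): step: R->5, L=6; G->plug->G->R->C->L->C->refl->B->L'->H->R'->E->plug->E

E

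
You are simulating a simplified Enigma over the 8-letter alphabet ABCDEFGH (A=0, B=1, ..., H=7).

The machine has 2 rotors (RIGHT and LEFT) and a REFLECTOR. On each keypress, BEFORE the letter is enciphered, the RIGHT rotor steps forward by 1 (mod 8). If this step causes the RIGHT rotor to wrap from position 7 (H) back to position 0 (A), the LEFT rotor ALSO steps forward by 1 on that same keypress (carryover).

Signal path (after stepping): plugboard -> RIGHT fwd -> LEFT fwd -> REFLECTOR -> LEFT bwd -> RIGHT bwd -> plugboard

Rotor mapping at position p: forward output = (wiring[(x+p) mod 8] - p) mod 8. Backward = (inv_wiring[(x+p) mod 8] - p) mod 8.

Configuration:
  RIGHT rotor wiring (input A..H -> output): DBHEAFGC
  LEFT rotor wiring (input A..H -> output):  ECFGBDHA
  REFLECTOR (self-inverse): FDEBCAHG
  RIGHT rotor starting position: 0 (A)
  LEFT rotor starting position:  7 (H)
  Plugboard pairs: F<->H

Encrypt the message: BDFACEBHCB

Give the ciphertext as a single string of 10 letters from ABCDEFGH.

Answer: HEDGDFADBF

Derivation:
Char 1 ('B'): step: R->1, L=7; B->plug->B->R->G->L->E->refl->C->L'->F->R'->F->plug->H
Char 2 ('D'): step: R->2, L=7; D->plug->D->R->D->L->G->refl->H->L'->E->R'->E->plug->E
Char 3 ('F'): step: R->3, L=7; F->plug->H->R->E->L->H->refl->G->L'->D->R'->D->plug->D
Char 4 ('A'): step: R->4, L=7; A->plug->A->R->E->L->H->refl->G->L'->D->R'->G->plug->G
Char 5 ('C'): step: R->5, L=7; C->plug->C->R->F->L->C->refl->E->L'->G->R'->D->plug->D
Char 6 ('E'): step: R->6, L=7; E->plug->E->R->B->L->F->refl->A->L'->H->R'->H->plug->F
Char 7 ('B'): step: R->7, L=7; B->plug->B->R->E->L->H->refl->G->L'->D->R'->A->plug->A
Char 8 ('H'): step: R->0, L->0 (L advanced); H->plug->F->R->F->L->D->refl->B->L'->E->R'->D->plug->D
Char 9 ('C'): step: R->1, L=0; C->plug->C->R->D->L->G->refl->H->L'->G->R'->B->plug->B
Char 10 ('B'): step: R->2, L=0; B->plug->B->R->C->L->F->refl->A->L'->H->R'->H->plug->F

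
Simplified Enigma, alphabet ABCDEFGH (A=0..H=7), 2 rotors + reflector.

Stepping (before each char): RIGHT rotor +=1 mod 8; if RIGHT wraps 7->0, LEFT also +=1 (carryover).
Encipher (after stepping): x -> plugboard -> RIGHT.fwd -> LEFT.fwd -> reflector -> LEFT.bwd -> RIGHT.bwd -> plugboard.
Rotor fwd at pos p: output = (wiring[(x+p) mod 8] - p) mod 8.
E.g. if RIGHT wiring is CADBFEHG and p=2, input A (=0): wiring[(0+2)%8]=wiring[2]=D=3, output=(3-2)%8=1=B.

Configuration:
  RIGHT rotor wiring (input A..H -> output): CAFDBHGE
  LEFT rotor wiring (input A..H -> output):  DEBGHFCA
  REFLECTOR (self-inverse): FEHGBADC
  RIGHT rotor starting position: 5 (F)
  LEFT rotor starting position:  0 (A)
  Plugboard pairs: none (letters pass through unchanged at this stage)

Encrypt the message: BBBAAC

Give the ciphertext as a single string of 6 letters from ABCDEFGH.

Answer: CGDEGG

Derivation:
Char 1 ('B'): step: R->6, L=0; B->plug->B->R->G->L->C->refl->H->L'->E->R'->C->plug->C
Char 2 ('B'): step: R->7, L=0; B->plug->B->R->D->L->G->refl->D->L'->A->R'->G->plug->G
Char 3 ('B'): step: R->0, L->1 (L advanced); B->plug->B->R->A->L->D->refl->G->L'->D->R'->D->plug->D
Char 4 ('A'): step: R->1, L=1; A->plug->A->R->H->L->C->refl->H->L'->G->R'->E->plug->E
Char 5 ('A'): step: R->2, L=1; A->plug->A->R->D->L->G->refl->D->L'->A->R'->G->plug->G
Char 6 ('C'): step: R->3, L=1; C->plug->C->R->E->L->E->refl->B->L'->F->R'->G->plug->G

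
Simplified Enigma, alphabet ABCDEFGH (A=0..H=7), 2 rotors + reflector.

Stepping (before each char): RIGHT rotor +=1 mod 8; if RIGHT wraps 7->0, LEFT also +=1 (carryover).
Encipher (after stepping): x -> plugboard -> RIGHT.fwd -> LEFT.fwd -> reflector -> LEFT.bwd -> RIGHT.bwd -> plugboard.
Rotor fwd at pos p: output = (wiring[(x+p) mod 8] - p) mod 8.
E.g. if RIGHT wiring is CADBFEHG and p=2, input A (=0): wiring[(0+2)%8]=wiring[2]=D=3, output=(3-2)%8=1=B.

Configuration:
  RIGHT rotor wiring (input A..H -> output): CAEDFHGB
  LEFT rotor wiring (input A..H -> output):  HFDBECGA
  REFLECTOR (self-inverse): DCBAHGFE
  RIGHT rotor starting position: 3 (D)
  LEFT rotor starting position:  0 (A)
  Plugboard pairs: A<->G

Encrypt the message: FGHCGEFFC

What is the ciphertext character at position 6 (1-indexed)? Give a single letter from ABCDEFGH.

Char 1 ('F'): step: R->4, L=0; F->plug->F->R->E->L->E->refl->H->L'->A->R'->G->plug->A
Char 2 ('G'): step: R->5, L=0; G->plug->A->R->C->L->D->refl->A->L'->H->R'->F->plug->F
Char 3 ('H'): step: R->6, L=0; H->plug->H->R->B->L->F->refl->G->L'->G->R'->E->plug->E
Char 4 ('C'): step: R->7, L=0; C->plug->C->R->B->L->F->refl->G->L'->G->R'->F->plug->F
Char 5 ('G'): step: R->0, L->1 (L advanced); G->plug->A->R->C->L->A->refl->D->L'->D->R'->D->plug->D
Char 6 ('E'): step: R->1, L=1; E->plug->E->R->G->L->H->refl->E->L'->A->R'->G->plug->A

A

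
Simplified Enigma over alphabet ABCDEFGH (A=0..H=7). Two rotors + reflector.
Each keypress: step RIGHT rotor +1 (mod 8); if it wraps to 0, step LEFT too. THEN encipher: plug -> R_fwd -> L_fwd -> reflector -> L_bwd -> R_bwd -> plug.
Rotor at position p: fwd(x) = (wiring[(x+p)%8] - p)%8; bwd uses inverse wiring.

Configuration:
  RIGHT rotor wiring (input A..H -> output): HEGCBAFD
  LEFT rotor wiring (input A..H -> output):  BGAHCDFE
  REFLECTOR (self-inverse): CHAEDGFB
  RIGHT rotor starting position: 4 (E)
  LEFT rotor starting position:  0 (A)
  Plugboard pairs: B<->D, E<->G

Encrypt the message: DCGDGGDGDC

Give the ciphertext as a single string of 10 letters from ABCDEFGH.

Char 1 ('D'): step: R->5, L=0; D->plug->B->R->A->L->B->refl->H->L'->D->R'->A->plug->A
Char 2 ('C'): step: R->6, L=0; C->plug->C->R->B->L->G->refl->F->L'->G->R'->D->plug->B
Char 3 ('G'): step: R->7, L=0; G->plug->E->R->D->L->H->refl->B->L'->A->R'->B->plug->D
Char 4 ('D'): step: R->0, L->1 (L advanced); D->plug->B->R->E->L->C->refl->A->L'->H->R'->A->plug->A
Char 5 ('G'): step: R->1, L=1; G->plug->E->R->H->L->A->refl->C->L'->E->R'->F->plug->F
Char 6 ('G'): step: R->2, L=1; G->plug->E->R->D->L->B->refl->H->L'->B->R'->F->plug->F
Char 7 ('D'): step: R->3, L=1; D->plug->B->R->G->L->D->refl->E->L'->F->R'->C->plug->C
Char 8 ('G'): step: R->4, L=1; G->plug->E->R->D->L->B->refl->H->L'->B->R'->C->plug->C
Char 9 ('D'): step: R->5, L=1; D->plug->B->R->A->L->F->refl->G->L'->C->R'->D->plug->B
Char 10 ('C'): step: R->6, L=1; C->plug->C->R->B->L->H->refl->B->L'->D->R'->G->plug->E

Answer: ABDAFFCCBE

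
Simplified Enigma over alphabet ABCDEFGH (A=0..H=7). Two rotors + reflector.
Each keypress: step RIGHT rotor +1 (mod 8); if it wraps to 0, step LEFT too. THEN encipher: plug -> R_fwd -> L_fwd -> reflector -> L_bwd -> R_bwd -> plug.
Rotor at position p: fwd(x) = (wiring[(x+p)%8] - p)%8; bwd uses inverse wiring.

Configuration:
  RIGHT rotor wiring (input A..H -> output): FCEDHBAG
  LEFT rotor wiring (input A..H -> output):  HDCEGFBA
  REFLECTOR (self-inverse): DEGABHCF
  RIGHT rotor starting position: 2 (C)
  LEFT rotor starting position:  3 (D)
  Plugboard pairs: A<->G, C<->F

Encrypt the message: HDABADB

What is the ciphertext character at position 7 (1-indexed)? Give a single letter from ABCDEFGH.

Char 1 ('H'): step: R->3, L=3; H->plug->H->R->B->L->D->refl->A->L'->G->R'->C->plug->F
Char 2 ('D'): step: R->4, L=3; D->plug->D->R->C->L->C->refl->G->L'->D->R'->A->plug->G
Char 3 ('A'): step: R->5, L=3; A->plug->G->R->G->L->A->refl->D->L'->B->R'->C->plug->F
Char 4 ('B'): step: R->6, L=3; B->plug->B->R->A->L->B->refl->E->L'->F->R'->F->plug->C
Char 5 ('A'): step: R->7, L=3; A->plug->G->R->C->L->C->refl->G->L'->D->R'->C->plug->F
Char 6 ('D'): step: R->0, L->4 (L advanced); D->plug->D->R->D->L->E->refl->B->L'->B->R'->F->plug->C
Char 7 ('B'): step: R->1, L=4; B->plug->B->R->D->L->E->refl->B->L'->B->R'->A->plug->G

G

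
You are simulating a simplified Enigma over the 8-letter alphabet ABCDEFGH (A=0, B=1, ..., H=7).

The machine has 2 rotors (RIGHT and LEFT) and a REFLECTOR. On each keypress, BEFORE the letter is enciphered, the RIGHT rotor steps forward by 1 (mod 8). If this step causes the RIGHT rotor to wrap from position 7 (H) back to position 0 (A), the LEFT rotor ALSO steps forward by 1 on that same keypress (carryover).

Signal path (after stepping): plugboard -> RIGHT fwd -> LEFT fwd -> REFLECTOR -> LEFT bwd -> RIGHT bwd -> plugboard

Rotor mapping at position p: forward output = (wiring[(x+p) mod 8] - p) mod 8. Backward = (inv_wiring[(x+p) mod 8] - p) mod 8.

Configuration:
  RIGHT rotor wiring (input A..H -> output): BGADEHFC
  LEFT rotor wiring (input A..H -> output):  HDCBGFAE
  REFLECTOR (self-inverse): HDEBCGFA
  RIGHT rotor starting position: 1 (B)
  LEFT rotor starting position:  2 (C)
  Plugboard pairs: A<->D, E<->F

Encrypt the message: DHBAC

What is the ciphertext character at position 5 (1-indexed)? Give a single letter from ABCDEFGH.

Char 1 ('D'): step: R->2, L=2; D->plug->A->R->G->L->F->refl->G->L'->E->R'->H->plug->H
Char 2 ('H'): step: R->3, L=2; H->plug->H->R->F->L->C->refl->E->L'->C->R'->D->plug->A
Char 3 ('B'): step: R->4, L=2; B->plug->B->R->D->L->D->refl->B->L'->H->R'->H->plug->H
Char 4 ('A'): step: R->5, L=2; A->plug->D->R->E->L->G->refl->F->L'->G->R'->G->plug->G
Char 5 ('C'): step: R->6, L=2; C->plug->C->R->D->L->D->refl->B->L'->H->R'->A->plug->D

D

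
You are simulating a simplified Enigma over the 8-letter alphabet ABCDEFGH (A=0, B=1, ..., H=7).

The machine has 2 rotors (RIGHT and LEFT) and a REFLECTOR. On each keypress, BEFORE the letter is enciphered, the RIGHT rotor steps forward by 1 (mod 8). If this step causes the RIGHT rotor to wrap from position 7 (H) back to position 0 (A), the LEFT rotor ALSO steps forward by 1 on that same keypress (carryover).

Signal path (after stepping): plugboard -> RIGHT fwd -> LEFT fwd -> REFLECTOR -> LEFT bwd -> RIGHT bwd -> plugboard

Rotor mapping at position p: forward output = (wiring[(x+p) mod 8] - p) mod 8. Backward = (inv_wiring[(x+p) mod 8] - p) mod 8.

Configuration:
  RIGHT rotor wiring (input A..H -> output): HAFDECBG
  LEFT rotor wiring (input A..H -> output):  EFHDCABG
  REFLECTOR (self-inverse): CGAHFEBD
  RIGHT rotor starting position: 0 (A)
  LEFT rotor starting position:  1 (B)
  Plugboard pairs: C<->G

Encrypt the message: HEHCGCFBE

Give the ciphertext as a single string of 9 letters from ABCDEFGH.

Answer: FFCEEBHGD

Derivation:
Char 1 ('H'): step: R->1, L=1; H->plug->H->R->G->L->F->refl->E->L'->A->R'->F->plug->F
Char 2 ('E'): step: R->2, L=1; E->plug->E->R->H->L->D->refl->H->L'->E->R'->F->plug->F
Char 3 ('H'): step: R->3, L=1; H->plug->H->R->C->L->C->refl->A->L'->F->R'->G->plug->C
Char 4 ('C'): step: R->4, L=1; C->plug->G->R->B->L->G->refl->B->L'->D->R'->E->plug->E
Char 5 ('G'): step: R->5, L=1; G->plug->C->R->B->L->G->refl->B->L'->D->R'->E->plug->E
Char 6 ('C'): step: R->6, L=1; C->plug->G->R->G->L->F->refl->E->L'->A->R'->B->plug->B
Char 7 ('F'): step: R->7, L=1; F->plug->F->R->F->L->A->refl->C->L'->C->R'->H->plug->H
Char 8 ('B'): step: R->0, L->2 (L advanced); B->plug->B->R->A->L->F->refl->E->L'->F->R'->C->plug->G
Char 9 ('E'): step: R->1, L=2; E->plug->E->R->B->L->B->refl->G->L'->D->R'->D->plug->D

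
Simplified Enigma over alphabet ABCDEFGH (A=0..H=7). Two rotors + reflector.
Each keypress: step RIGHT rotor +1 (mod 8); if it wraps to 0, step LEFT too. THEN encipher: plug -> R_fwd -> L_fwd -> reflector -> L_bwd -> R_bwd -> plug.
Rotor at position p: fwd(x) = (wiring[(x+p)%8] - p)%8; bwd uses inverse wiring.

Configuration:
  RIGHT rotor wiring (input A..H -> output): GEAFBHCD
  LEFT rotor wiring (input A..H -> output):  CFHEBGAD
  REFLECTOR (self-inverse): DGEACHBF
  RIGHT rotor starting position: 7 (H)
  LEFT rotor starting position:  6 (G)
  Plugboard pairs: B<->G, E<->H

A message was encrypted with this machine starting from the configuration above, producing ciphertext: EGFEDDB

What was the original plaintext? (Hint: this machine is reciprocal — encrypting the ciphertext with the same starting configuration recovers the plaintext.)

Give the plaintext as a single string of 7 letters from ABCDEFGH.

Answer: HBGHHFE

Derivation:
Char 1 ('E'): step: R->0, L->7 (L advanced); E->plug->H->R->D->L->A->refl->D->L'->B->R'->E->plug->H
Char 2 ('G'): step: R->1, L=7; G->plug->B->R->H->L->B->refl->G->L'->C->R'->G->plug->B
Char 3 ('F'): step: R->2, L=7; F->plug->F->R->B->L->D->refl->A->L'->D->R'->B->plug->G
Char 4 ('E'): step: R->3, L=7; E->plug->H->R->F->L->C->refl->E->L'->A->R'->E->plug->H
Char 5 ('D'): step: R->4, L=7; D->plug->D->R->H->L->B->refl->G->L'->C->R'->E->plug->H
Char 6 ('D'): step: R->5, L=7; D->plug->D->R->B->L->D->refl->A->L'->D->R'->F->plug->F
Char 7 ('B'): step: R->6, L=7; B->plug->G->R->D->L->A->refl->D->L'->B->R'->H->plug->E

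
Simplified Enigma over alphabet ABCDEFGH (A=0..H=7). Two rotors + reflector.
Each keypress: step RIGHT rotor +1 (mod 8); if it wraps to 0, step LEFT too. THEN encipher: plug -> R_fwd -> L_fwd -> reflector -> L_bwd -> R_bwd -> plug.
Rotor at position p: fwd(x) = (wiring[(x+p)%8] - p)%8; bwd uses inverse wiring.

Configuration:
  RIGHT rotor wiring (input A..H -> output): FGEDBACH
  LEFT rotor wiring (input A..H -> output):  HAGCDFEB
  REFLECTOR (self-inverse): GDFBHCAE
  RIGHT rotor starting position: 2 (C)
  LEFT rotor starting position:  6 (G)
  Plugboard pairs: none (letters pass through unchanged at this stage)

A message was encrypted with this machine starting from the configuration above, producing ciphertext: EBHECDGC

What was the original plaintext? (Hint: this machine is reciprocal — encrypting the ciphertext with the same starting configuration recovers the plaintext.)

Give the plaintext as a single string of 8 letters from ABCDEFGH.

Char 1 ('E'): step: R->3, L=6; E->plug->E->R->E->L->A->refl->G->L'->A->R'->A->plug->A
Char 2 ('B'): step: R->4, L=6; B->plug->B->R->E->L->A->refl->G->L'->A->R'->G->plug->G
Char 3 ('H'): step: R->5, L=6; H->plug->H->R->E->L->A->refl->G->L'->A->R'->D->plug->D
Char 4 ('E'): step: R->6, L=6; E->plug->E->R->G->L->F->refl->C->L'->D->R'->G->plug->G
Char 5 ('C'): step: R->7, L=6; C->plug->C->R->H->L->H->refl->E->L'->F->R'->D->plug->D
Char 6 ('D'): step: R->0, L->7 (L advanced); D->plug->D->R->D->L->H->refl->E->L'->F->R'->A->plug->A
Char 7 ('G'): step: R->1, L=7; G->plug->G->R->G->L->G->refl->A->L'->B->R'->F->plug->F
Char 8 ('C'): step: R->2, L=7; C->plug->C->R->H->L->F->refl->C->L'->A->R'->E->plug->E

Answer: AGDGDAFE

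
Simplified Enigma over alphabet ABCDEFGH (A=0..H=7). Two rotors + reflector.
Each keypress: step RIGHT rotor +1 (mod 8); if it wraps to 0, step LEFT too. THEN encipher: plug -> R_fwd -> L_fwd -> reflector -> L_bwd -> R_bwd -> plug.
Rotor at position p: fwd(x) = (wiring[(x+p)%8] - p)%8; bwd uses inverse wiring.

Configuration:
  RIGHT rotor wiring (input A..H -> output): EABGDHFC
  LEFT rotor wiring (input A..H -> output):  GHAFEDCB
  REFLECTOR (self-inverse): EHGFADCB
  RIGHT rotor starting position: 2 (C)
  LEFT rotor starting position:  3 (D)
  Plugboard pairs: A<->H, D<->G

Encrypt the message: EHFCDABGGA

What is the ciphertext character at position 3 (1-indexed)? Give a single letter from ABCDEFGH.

Char 1 ('E'): step: R->3, L=3; E->plug->E->R->H->L->F->refl->D->L'->F->R'->G->plug->D
Char 2 ('H'): step: R->4, L=3; H->plug->A->R->H->L->F->refl->D->L'->F->R'->G->plug->D
Char 3 ('F'): step: R->5, L=3; F->plug->F->R->E->L->G->refl->C->L'->A->R'->B->plug->B

B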